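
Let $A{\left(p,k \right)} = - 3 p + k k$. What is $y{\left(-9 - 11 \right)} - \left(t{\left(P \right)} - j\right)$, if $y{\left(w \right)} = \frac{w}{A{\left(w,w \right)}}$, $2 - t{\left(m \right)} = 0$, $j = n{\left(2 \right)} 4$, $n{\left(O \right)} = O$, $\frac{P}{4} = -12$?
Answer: $\frac{137}{23} \approx 5.9565$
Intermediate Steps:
$P = -48$ ($P = 4 \left(-12\right) = -48$)
$j = 8$ ($j = 2 \cdot 4 = 8$)
$A{\left(p,k \right)} = k^{2} - 3 p$ ($A{\left(p,k \right)} = - 3 p + k^{2} = k^{2} - 3 p$)
$t{\left(m \right)} = 2$ ($t{\left(m \right)} = 2 - 0 = 2 + 0 = 2$)
$y{\left(w \right)} = \frac{w}{w^{2} - 3 w}$
$y{\left(-9 - 11 \right)} - \left(t{\left(P \right)} - j\right) = \frac{1}{-3 - 20} - \left(2 - 8\right) = \frac{1}{-23} - -6 = - \frac{1}{23} + 6 = \frac{137}{23}$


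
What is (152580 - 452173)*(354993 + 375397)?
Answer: -218819731270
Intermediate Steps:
(152580 - 452173)*(354993 + 375397) = -299593*730390 = -218819731270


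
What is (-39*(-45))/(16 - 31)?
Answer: -117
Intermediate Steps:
(-39*(-45))/(16 - 31) = 1755/(-15) = 1755*(-1/15) = -117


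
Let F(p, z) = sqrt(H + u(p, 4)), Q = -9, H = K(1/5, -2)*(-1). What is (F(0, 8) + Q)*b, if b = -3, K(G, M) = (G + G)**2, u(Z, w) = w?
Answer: 27 - 12*sqrt(6)/5 ≈ 21.121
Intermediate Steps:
K(G, M) = 4*G**2 (K(G, M) = (2*G)**2 = 4*G**2)
H = -4/25 (H = (4*(1/5)**2)*(-1) = (4*(1/25))*(-1) = (4/25)*(-1) = -4/25 ≈ -0.16000)
F(p, z) = 4*sqrt(6)/5 (F(p, z) = sqrt(-4/25 + 4) = sqrt(96/25) = 4*sqrt(6)/5)
(F(0, 8) + Q)*b = (4*sqrt(6)/5 - 9)*(-3) = (-9 + 4*sqrt(6)/5)*(-3) = 27 - 12*sqrt(6)/5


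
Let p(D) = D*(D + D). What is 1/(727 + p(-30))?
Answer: 1/2527 ≈ 0.00039573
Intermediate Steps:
p(D) = 2*D² (p(D) = D*(2*D) = 2*D²)
1/(727 + p(-30)) = 1/(727 + 2*(-30)²) = 1/(727 + 2*900) = 1/(727 + 1800) = 1/2527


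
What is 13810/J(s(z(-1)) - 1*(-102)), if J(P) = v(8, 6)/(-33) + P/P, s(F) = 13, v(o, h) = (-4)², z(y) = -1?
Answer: 455730/17 ≈ 26808.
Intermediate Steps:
v(o, h) = 16
J(P) = 17/33 (J(P) = 16/(-33) + P/P = 16*(-1/33) + 1 = -16/33 + 1 = 17/33)
13810/J(s(z(-1)) - 1*(-102)) = 13810/(17/33) = 13810*(33/17) = 455730/17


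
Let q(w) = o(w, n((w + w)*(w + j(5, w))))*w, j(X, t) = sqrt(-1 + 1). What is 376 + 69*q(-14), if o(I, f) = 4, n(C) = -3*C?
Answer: -3488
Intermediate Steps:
j(X, t) = 0 (j(X, t) = sqrt(0) = 0)
q(w) = 4*w
376 + 69*q(-14) = 376 + 69*(4*(-14)) = 376 + 69*(-56) = 376 - 3864 = -3488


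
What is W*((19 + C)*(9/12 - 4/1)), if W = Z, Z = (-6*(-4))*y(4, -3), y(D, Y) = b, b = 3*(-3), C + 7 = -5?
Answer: 4914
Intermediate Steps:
C = -12 (C = -7 - 5 = -12)
b = -9
y(D, Y) = -9
Z = -216 (Z = -6*(-4)*(-9) = 24*(-9) = -216)
W = -216
W*((19 + C)*(9/12 - 4/1)) = -216*(19 - 12)*(9/12 - 4/1) = -1512*(9*(1/12) - 4*1) = -1512*(¾ - 4) = -1512*(-13)/4 = -216*(-91/4) = 4914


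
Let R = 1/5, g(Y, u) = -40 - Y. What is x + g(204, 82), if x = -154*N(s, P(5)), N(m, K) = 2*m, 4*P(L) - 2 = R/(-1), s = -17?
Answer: 4992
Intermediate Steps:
R = ⅕ ≈ 0.20000
P(L) = 9/20 (P(L) = ½ + ((⅕)/(-1))/4 = ½ + ((⅕)*(-1))/4 = ½ + (¼)*(-⅕) = ½ - 1/20 = 9/20)
x = 5236 (x = -308*(-17) = -154*(-34) = 5236)
x + g(204, 82) = 5236 + (-40 - 1*204) = 5236 + (-40 - 204) = 5236 - 244 = 4992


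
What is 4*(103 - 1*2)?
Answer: 404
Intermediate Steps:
4*(103 - 1*2) = 4*(103 - 2) = 4*101 = 404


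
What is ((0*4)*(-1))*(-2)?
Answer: 0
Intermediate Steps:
((0*4)*(-1))*(-2) = (0*(-1))*(-2) = 0*(-2) = 0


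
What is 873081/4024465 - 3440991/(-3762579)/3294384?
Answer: 3607394887704578677/16628257732807420080 ≈ 0.21694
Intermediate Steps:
873081/4024465 - 3440991/(-3762579)/3294384 = 873081*(1/4024465) - 3440991*(-1/3762579)*(1/3294384) = 873081/4024465 + (1146997/1254193)*(1/3294384) = 873081/4024465 + 1146997/4131793352112 = 3607394887704578677/16628257732807420080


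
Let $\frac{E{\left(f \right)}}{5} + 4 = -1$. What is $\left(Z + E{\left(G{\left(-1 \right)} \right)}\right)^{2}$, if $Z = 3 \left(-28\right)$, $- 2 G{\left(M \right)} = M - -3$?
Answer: $11881$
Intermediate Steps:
$G{\left(M \right)} = - \frac{3}{2} - \frac{M}{2}$ ($G{\left(M \right)} = - \frac{M - -3}{2} = - \frac{M + 3}{2} = - \frac{3 + M}{2} = - \frac{3}{2} - \frac{M}{2}$)
$E{\left(f \right)} = -25$ ($E{\left(f \right)} = -20 + 5 \left(-1\right) = -20 - 5 = -25$)
$Z = -84$
$\left(Z + E{\left(G{\left(-1 \right)} \right)}\right)^{2} = \left(-84 - 25\right)^{2} = \left(-109\right)^{2} = 11881$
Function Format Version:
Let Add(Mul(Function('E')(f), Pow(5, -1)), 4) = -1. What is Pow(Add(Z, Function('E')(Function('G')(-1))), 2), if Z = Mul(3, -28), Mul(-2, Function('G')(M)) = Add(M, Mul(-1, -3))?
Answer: 11881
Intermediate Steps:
Function('G')(M) = Add(Rational(-3, 2), Mul(Rational(-1, 2), M)) (Function('G')(M) = Mul(Rational(-1, 2), Add(M, Mul(-1, -3))) = Mul(Rational(-1, 2), Add(M, 3)) = Mul(Rational(-1, 2), Add(3, M)) = Add(Rational(-3, 2), Mul(Rational(-1, 2), M)))
Function('E')(f) = -25 (Function('E')(f) = Add(-20, Mul(5, -1)) = Add(-20, -5) = -25)
Z = -84
Pow(Add(Z, Function('E')(Function('G')(-1))), 2) = Pow(Add(-84, -25), 2) = Pow(-109, 2) = 11881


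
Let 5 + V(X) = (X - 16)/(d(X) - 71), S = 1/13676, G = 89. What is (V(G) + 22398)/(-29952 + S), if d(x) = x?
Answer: -2756719186/3686611959 ≈ -0.74776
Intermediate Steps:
S = 1/13676 ≈ 7.3121e-5
V(X) = -5 + (-16 + X)/(-71 + X) (V(X) = -5 + (X - 16)/(X - 71) = -5 + (-16 + X)/(-71 + X))
(V(G) + 22398)/(-29952 + S) = ((339 - 4*89)/(-71 + 89) + 22398)/(-29952 + 1/13676) = ((339 - 356)/18 + 22398)/(-409623551/13676) = ((1/18)*(-17) + 22398)*(-13676/409623551) = (-17/18 + 22398)*(-13676/409623551) = (403147/18)*(-13676/409623551) = -2756719186/3686611959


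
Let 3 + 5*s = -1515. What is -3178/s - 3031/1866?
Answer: 1391649/157366 ≈ 8.8434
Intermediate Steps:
s = -1518/5 (s = -3/5 + (1/5)*(-1515) = -3/5 - 303 = -1518/5 ≈ -303.60)
-3178/s - 3031/1866 = -3178/(-1518/5) - 3031/1866 = -3178*(-5/1518) - 3031*1/1866 = 7945/759 - 3031/1866 = 1391649/157366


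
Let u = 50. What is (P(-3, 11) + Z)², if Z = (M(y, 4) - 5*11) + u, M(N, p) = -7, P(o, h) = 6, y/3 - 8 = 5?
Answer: 36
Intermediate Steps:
y = 39 (y = 24 + 3*5 = 24 + 15 = 39)
Z = -12 (Z = (-7 - 5*11) + 50 = (-7 - 55) + 50 = -62 + 50 = -12)
(P(-3, 11) + Z)² = (6 - 12)² = (-6)² = 36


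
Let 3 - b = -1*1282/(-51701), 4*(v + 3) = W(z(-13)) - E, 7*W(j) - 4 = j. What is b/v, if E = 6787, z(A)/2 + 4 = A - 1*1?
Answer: -4306988/2462260125 ≈ -0.0017492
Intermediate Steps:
z(A) = -10 + 2*A (z(A) = -8 + 2*(A - 1*1) = -8 + 2*(A - 1) = -8 + 2*(-1 + A) = -8 + (-2 + 2*A) = -10 + 2*A)
W(j) = 4/7 + j/7
v = -47625/28 (v = -3 + ((4/7 + (-10 + 2*(-13))/7) - 1*6787)/4 = -3 + ((4/7 + (-10 - 26)/7) - 6787)/4 = -3 + ((4/7 + (⅐)*(-36)) - 6787)/4 = -3 + ((4/7 - 36/7) - 6787)/4 = -3 + (-32/7 - 6787)/4 = -3 + (¼)*(-47541/7) = -3 - 47541/28 = -47625/28 ≈ -1700.9)
b = 153821/51701 (b = 3 - (-1*1282)/(-51701) = 3 - (-1282)*(-1)/51701 = 3 - 1*1282/51701 = 3 - 1282/51701 = 153821/51701 ≈ 2.9752)
b/v = 153821/(51701*(-47625/28)) = (153821/51701)*(-28/47625) = -4306988/2462260125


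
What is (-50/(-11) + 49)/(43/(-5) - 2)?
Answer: -2945/583 ≈ -5.0515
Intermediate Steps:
(-50/(-11) + 49)/(43/(-5) - 2) = (-50*(-1/11) + 49)/(43*(-⅕) - 2) = (50/11 + 49)/(-43/5 - 2) = (589/11)/(-53/5) = -5/53*589/11 = -2945/583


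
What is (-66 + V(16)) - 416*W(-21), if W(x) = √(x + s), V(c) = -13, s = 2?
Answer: -79 - 416*I*√19 ≈ -79.0 - 1813.3*I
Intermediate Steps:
W(x) = √(2 + x) (W(x) = √(x + 2) = √(2 + x))
(-66 + V(16)) - 416*W(-21) = (-66 - 13) - 416*√(2 - 21) = -79 - 416*I*√19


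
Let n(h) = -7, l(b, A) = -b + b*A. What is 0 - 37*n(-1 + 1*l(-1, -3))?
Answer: 259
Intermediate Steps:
l(b, A) = -b + A*b
0 - 37*n(-1 + 1*l(-1, -3)) = 0 - 37*(-7) = 0 + 259 = 259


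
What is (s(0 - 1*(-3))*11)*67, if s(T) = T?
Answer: 2211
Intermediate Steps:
(s(0 - 1*(-3))*11)*67 = ((0 - 1*(-3))*11)*67 = ((0 + 3)*11)*67 = (3*11)*67 = 33*67 = 2211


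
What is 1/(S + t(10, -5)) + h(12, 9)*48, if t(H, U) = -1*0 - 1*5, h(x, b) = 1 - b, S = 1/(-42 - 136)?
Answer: -342322/891 ≈ -384.20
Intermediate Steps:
S = -1/178 (S = 1/(-178) = -1/178 ≈ -0.0056180)
t(H, U) = -5 (t(H, U) = 0 - 5 = -5)
1/(S + t(10, -5)) + h(12, 9)*48 = 1/(-1/178 - 5) + (1 - 1*9)*48 = 1/(-891/178) + (1 - 9)*48 = -178/891 - 8*48 = -178/891 - 384 = -342322/891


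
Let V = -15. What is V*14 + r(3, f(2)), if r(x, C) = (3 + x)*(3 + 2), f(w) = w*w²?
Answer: -180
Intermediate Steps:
f(w) = w³
r(x, C) = 15 + 5*x (r(x, C) = (3 + x)*5 = 15 + 5*x)
V*14 + r(3, f(2)) = -15*14 + (15 + 5*3) = -210 + (15 + 15) = -210 + 30 = -180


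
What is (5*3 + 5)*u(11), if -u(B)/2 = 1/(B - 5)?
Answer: -20/3 ≈ -6.6667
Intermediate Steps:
u(B) = -2/(-5 + B) (u(B) = -2/(B - 5) = -2/(-5 + B))
(5*3 + 5)*u(11) = (5*3 + 5)*(-2/(-5 + 11)) = (15 + 5)*(-2/6) = 20*(-2*1/6) = 20*(-1/3) = -20/3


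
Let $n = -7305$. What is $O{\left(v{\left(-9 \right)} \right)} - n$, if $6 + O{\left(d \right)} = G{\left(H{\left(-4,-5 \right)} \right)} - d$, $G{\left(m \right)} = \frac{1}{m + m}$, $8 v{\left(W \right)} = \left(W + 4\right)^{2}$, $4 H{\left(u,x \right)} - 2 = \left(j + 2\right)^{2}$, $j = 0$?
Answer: $\frac{175109}{24} \approx 7296.2$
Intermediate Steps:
$H{\left(u,x \right)} = \frac{3}{2}$ ($H{\left(u,x \right)} = \frac{1}{2} + \frac{\left(0 + 2\right)^{2}}{4} = \frac{1}{2} + \frac{2^{2}}{4} = \frac{1}{2} + \frac{1}{4} \cdot 4 = \frac{1}{2} + 1 = \frac{3}{2}$)
$v{\left(W \right)} = \frac{\left(4 + W\right)^{2}}{8}$ ($v{\left(W \right)} = \frac{\left(W + 4\right)^{2}}{8} = \frac{\left(4 + W\right)^{2}}{8}$)
$G{\left(m \right)} = \frac{1}{2 m}$
$O{\left(d \right)} = - \frac{17}{3} - d$ ($O{\left(d \right)} = -6 - \left(- \frac{1}{3} + d\right) = - \frac{17}{3} - d$)
$O{\left(v{\left(-9 \right)} \right)} - n = \left(- \frac{17}{3} - \frac{\left(4 - 9\right)^{2}}{8}\right) - -7305 = \left(- \frac{17}{3} - \frac{\left(-5\right)^{2}}{8}\right) + 7305 = \left(- \frac{17}{3} - \frac{1}{8} \cdot 25\right) + 7305 = \left(- \frac{17}{3} - \frac{25}{8}\right) + 7305 = - \frac{211}{24} + 7305 = \frac{175109}{24}$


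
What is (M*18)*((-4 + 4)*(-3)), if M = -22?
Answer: 0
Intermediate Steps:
(M*18)*((-4 + 4)*(-3)) = (-22*18)*((-4 + 4)*(-3)) = -0*(-3) = -396*0 = 0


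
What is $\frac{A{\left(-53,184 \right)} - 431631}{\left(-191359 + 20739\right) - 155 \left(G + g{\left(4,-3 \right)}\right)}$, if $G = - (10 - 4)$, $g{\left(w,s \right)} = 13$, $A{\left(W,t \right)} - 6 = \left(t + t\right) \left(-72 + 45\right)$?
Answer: $\frac{147187}{57235} \approx 2.5716$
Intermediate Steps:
$A{\left(W,t \right)} = 6 - 54 t$ ($A{\left(W,t \right)} = 6 + \left(t + t\right) \left(-72 + 45\right) = 6 + 2 t \left(-27\right) = 6 - 54 t$)
$G = -6$ ($G = \left(-1\right) 6 = -6$)
$\frac{A{\left(-53,184 \right)} - 431631}{\left(-191359 + 20739\right) - 155 \left(G + g{\left(4,-3 \right)}\right)} = \frac{\left(6 - 9936\right) - 431631}{\left(-191359 + 20739\right) - 155 \left(-6 + 13\right)} = \frac{\left(6 - 9936\right) - 431631}{-170620 - 1085} = \frac{-9930 - 431631}{-170620 - 1085} = - \frac{441561}{-171705} = \left(-441561\right) \left(- \frac{1}{171705}\right) = \frac{147187}{57235}$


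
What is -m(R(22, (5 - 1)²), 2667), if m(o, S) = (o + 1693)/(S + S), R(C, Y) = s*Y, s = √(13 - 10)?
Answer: -1693/5334 - 8*√3/2667 ≈ -0.32259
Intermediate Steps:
s = √3 ≈ 1.7320
R(C, Y) = Y*√3 (R(C, Y) = √3*Y = Y*√3)
m(o, S) = (1693 + o)/(2*S) (m(o, S) = (1693 + o)/((2*S)) = (1693 + o)*(1/(2*S)) = (1693 + o)/(2*S))
-m(R(22, (5 - 1)²), 2667) = -(1693 + (5 - 1)²*√3)/(2*2667) = -(1693 + 4²*√3)/(2*2667) = -(1693 + 16*√3)/(2*2667) = -(1693/5334 + 8*√3/2667) = -1693/5334 - 8*√3/2667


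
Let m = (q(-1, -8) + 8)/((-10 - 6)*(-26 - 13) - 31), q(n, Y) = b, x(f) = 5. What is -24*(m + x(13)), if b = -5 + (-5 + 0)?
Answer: -71112/593 ≈ -119.92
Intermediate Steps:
b = -10 (b = -5 - 5 = -10)
q(n, Y) = -10
m = -2/593 (m = (-10 + 8)/((-10 - 6)*(-26 - 13) - 31) = -2/(-16*(-39) - 31) = -2/(624 - 31) = -2/593 ≈ -0.0033727)
-24*(m + x(13)) = -24*(-2/593 + 5) = -24*2963/593 = -71112/593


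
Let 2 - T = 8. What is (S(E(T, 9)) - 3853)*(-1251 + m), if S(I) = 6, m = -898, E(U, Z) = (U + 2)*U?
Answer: 8267203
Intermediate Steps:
T = -6 (T = 2 - 1*8 = 2 - 8 = -6)
E(U, Z) = U*(2 + U) (E(U, Z) = (2 + U)*U = U*(2 + U))
(S(E(T, 9)) - 3853)*(-1251 + m) = (6 - 3853)*(-1251 - 898) = -3847*(-2149) = 8267203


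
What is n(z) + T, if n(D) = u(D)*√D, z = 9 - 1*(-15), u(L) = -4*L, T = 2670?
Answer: 2670 - 192*√6 ≈ 2199.7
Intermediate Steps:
z = 24 (z = 9 + 15 = 24)
n(D) = -4*D^(3/2) (n(D) = (-4*D)*√D = -4*D^(3/2))
n(z) + T = -192*√6 + 2670 = 2670 - 192*√6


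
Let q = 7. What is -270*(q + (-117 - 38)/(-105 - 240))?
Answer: -46260/23 ≈ -2011.3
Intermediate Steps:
-270*(q + (-117 - 38)/(-105 - 240)) = -270*(7 + (-117 - 38)/(-105 - 240)) = -270*(7 - 155/(-345)) = -270*(7 - 155*(-1/345)) = -270*(7 + 31/69) = -270*514/69 = -46260/23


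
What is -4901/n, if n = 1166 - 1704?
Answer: 4901/538 ≈ 9.1097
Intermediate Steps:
n = -538
-4901/n = -4901/(-538) = -4901*(-1/538) = 4901/538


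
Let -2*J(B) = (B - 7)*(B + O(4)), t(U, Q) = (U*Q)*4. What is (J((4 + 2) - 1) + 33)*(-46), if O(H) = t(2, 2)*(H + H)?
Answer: -7636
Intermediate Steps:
t(U, Q) = 4*Q*U (t(U, Q) = (Q*U)*4 = 4*Q*U)
O(H) = 32*H (O(H) = (4*2*2)*(H + H) = 16*(2*H) = 32*H)
J(B) = -(-7 + B)*(128 + B)/2 (J(B) = -(B - 7)*(B + 32*4)/2 = -(-7 + B)*(B + 128)/2 = -(-7 + B)*(128 + B)/2)
(J((4 + 2) - 1) + 33)*(-46) = ((448 - 121*((4 + 2) - 1)/2 - ((4 + 2) - 1)**2/2) + 33)*(-46) = ((448 - 121*(6 - 1)/2 - (6 - 1)**2/2) + 33)*(-46) = ((448 - 121/2*5 - 1/2*5**2) + 33)*(-46) = ((448 - 605/2 - 1/2*25) + 33)*(-46) = ((448 - 605/2 - 25/2) + 33)*(-46) = (133 + 33)*(-46) = 166*(-46) = -7636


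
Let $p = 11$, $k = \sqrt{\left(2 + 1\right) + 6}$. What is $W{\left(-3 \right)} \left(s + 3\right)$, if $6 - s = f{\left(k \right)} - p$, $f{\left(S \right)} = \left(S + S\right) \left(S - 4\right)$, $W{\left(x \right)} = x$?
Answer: $-78$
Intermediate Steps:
$k = 3$ ($k = \sqrt{3 + 6} = \sqrt{9} = 3$)
$f{\left(S \right)} = 2 S \left(-4 + S\right)$
$s = 23$ ($s = 6 - \left(2 \cdot 3 \left(-4 + 3\right) - 11\right) = 6 - \left(2 \cdot 3 \left(-1\right) - 11\right) = 6 - \left(-6 - 11\right) = 6 - -17 = 6 + 17 = 23$)
$W{\left(-3 \right)} \left(s + 3\right) = - 3 \left(23 + 3\right) = \left(-3\right) 26 = -78$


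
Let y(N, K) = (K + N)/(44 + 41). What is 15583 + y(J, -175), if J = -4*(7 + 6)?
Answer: 1324328/85 ≈ 15580.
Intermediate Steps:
J = -52 (J = -4*13 = -52)
y(N, K) = K/85 + N/85 (y(N, K) = (K + N)/85 = (K + N)*(1/85) = K/85 + N/85)
15583 + y(J, -175) = 15583 + ((1/85)*(-175) + (1/85)*(-52)) = 15583 + (-35/17 - 52/85) = 15583 - 227/85 = 1324328/85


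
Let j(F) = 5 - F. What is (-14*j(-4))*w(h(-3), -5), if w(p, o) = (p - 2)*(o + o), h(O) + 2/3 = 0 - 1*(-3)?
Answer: 420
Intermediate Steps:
h(O) = 7/3 (h(O) = -⅔ + (0 - 1*(-3)) = -⅔ + (0 + 3) = -⅔ + 3 = 7/3)
w(p, o) = 2*o*(-2 + p) (w(p, o) = (-2 + p)*(2*o) = 2*o*(-2 + p))
(-14*j(-4))*w(h(-3), -5) = (-14*(5 - 1*(-4)))*(2*(-5)*(-2 + 7/3)) = (-14*(5 + 4))*(2*(-5)*(⅓)) = -14*9*(-10/3) = -126*(-10/3) = 420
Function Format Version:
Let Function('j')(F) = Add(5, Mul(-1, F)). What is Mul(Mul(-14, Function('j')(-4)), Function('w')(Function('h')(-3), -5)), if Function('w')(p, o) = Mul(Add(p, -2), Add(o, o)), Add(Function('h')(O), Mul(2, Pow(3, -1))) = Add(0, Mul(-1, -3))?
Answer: 420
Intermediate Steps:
Function('h')(O) = Rational(7, 3) (Function('h')(O) = Add(Rational(-2, 3), Add(0, Mul(-1, -3))) = Add(Rational(-2, 3), Add(0, 3)) = Add(Rational(-2, 3), 3) = Rational(7, 3))
Function('w')(p, o) = Mul(2, o, Add(-2, p)) (Function('w')(p, o) = Mul(Add(-2, p), Mul(2, o)) = Mul(2, o, Add(-2, p)))
Mul(Mul(-14, Function('j')(-4)), Function('w')(Function('h')(-3), -5)) = Mul(Mul(-14, Add(5, Mul(-1, -4))), Mul(2, -5, Add(-2, Rational(7, 3)))) = Mul(Mul(-14, Add(5, 4)), Mul(2, -5, Rational(1, 3))) = Mul(Mul(-14, 9), Rational(-10, 3)) = Mul(-126, Rational(-10, 3)) = 420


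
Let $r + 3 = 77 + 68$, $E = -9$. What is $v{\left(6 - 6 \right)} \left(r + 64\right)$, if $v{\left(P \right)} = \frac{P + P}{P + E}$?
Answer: $0$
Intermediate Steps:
$r = 142$ ($r = -3 + \left(77 + 68\right) = -3 + 145 = 142$)
$v{\left(P \right)} = \frac{2 P}{-9 + P}$ ($v{\left(P \right)} = \frac{P + P}{P - 9} = \frac{2 P}{-9 + P}$)
$v{\left(6 - 6 \right)} \left(r + 64\right) = \frac{2 \left(6 - 6\right)}{-9 + \left(6 - 6\right)} \left(142 + 64\right) = \frac{2 \left(6 - 6\right)}{-9 + \left(6 - 6\right)} 206 = 2 \cdot 0 \frac{1}{-9 + 0} \cdot 206 = 2 \cdot 0 \frac{1}{-9} \cdot 206 = 2 \cdot 0 \left(- \frac{1}{9}\right) 206 = 0 \cdot 206 = 0$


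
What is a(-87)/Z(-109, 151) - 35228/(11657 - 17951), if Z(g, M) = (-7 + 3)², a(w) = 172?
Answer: 205777/12588 ≈ 16.347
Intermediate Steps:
Z(g, M) = 16 (Z(g, M) = (-4)² = 16)
a(-87)/Z(-109, 151) - 35228/(11657 - 17951) = 172/16 - 35228/(11657 - 17951) = 172*(1/16) - 35228/(-6294) = 43/4 - 35228*(-1/6294) = 43/4 + 17614/3147 = 205777/12588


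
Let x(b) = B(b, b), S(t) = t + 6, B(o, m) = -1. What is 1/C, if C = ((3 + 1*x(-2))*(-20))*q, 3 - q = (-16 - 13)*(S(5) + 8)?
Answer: -1/22160 ≈ -4.5126e-5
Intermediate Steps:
S(t) = 6 + t
q = 554 (q = 3 - (-16 - 13)*((6 + 5) + 8) = 3 - (-29)*(11 + 8) = 3 - (-29)*19 = 3 - 1*(-551) = 3 + 551 = 554)
x(b) = -1
C = -22160 (C = ((3 + 1*(-1))*(-20))*554 = ((3 - 1)*(-20))*554 = (2*(-20))*554 = -40*554 = -22160)
1/C = 1/(-22160) = -1/22160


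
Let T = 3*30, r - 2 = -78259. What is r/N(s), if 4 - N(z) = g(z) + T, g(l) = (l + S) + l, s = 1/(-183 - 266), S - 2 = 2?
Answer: 35137393/40408 ≈ 869.57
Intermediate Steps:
S = 4 (S = 2 + 2 = 4)
r = -78257 (r = 2 - 78259 = -78257)
T = 90
s = -1/449 (s = 1/(-449) = -1/449 ≈ -0.0022272)
g(l) = 4 + 2*l (g(l) = (l + 4) + l = (4 + l) + l = 4 + 2*l)
N(z) = -90 - 2*z (N(z) = 4 - ((4 + 2*z) + 90) = 4 - (94 + 2*z) = 4 + (-94 - 2*z) = -90 - 2*z)
r/N(s) = -78257/(-90 - 2*(-1/449)) = -78257/(-90 + 2/449) = -78257/(-40408/449) = -78257*(-449/40408) = 35137393/40408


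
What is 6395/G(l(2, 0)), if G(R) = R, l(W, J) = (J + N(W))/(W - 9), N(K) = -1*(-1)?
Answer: -44765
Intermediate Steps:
N(K) = 1
l(W, J) = (1 + J)/(-9 + W) (l(W, J) = (J + 1)/(W - 9) = (1 + J)/(-9 + W))
6395/G(l(2, 0)) = 6395/(((1 + 0)/(-9 + 2))) = 6395/((1/(-7))) = 6395/((-1/7*1)) = 6395/(-1/7) = 6395*(-7) = -44765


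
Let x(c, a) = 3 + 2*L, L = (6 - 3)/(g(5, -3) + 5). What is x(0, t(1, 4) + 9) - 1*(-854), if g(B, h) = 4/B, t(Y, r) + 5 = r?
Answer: 24883/29 ≈ 858.03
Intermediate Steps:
t(Y, r) = -5 + r
L = 15/29 (L = (6 - 3)/(4/5 + 5) = 3/(4*(1/5) + 5) = 3/(4/5 + 5) = 3/(29/5) = 3*(5/29) = 15/29 ≈ 0.51724)
x(c, a) = 117/29 (x(c, a) = 3 + 2*(15/29) = 3 + 30/29 = 117/29)
x(0, t(1, 4) + 9) - 1*(-854) = 117/29 - 1*(-854) = 117/29 + 854 = 24883/29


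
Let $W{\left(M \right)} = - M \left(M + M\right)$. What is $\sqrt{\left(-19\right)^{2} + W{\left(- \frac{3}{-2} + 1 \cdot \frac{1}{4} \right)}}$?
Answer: $\frac{\sqrt{5678}}{4} \approx 18.838$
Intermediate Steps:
$W{\left(M \right)} = - 2 M^{2}$ ($W{\left(M \right)} = - M 2 M = - 2 M^{2}$)
$\sqrt{\left(-19\right)^{2} + W{\left(- \frac{3}{-2} + 1 \cdot \frac{1}{4} \right)}} = \sqrt{\left(-19\right)^{2} - 2 \left(- \frac{3}{-2} + 1 \cdot \frac{1}{4}\right)^{2}} = \sqrt{361 - 2 \left(\left(-3\right) \left(- \frac{1}{2}\right) + 1 \cdot \frac{1}{4}\right)^{2}} = \sqrt{361 - 2 \left(\frac{3}{2} + \frac{1}{4}\right)^{2}} = \sqrt{361 - 2 \left(\frac{7}{4}\right)^{2}} = \sqrt{361 - \frac{49}{8}} = \sqrt{\frac{2839}{8}} = \frac{\sqrt{5678}}{4}$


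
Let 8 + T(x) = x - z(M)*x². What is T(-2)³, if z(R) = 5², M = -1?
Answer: -1331000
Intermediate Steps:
z(R) = 25
T(x) = -8 + x - 25*x² (T(x) = -8 + (x - 25*x²) = -8 + x - 25*x²)
T(-2)³ = (-8 - 2 - 25*(-2)²)³ = (-8 - 2 - 25*4)³ = (-8 - 2 - 100)³ = (-110)³ = -1331000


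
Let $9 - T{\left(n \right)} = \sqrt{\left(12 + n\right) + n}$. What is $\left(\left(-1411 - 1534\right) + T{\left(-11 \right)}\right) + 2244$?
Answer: $-692 - i \sqrt{10} \approx -692.0 - 3.1623 i$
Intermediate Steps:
$T{\left(n \right)} = 9 - \sqrt{12 + 2 n}$ ($T{\left(n \right)} = 9 - \sqrt{\left(12 + n\right) + n} = 9 - \sqrt{12 + 2 n}$)
$\left(\left(-1411 - 1534\right) + T{\left(-11 \right)}\right) + 2244 = \left(\left(-1411 - 1534\right) + \left(9 - \sqrt{12 + 2 \left(-11\right)}\right)\right) + 2244 = \left(-2945 + \left(9 - \sqrt{12 - 22}\right)\right) + 2244 = \left(-2945 + \left(9 - \sqrt{-10}\right)\right) + 2244 = \left(-2945 + \left(9 - i \sqrt{10}\right)\right) + 2244 = \left(-2936 - i \sqrt{10}\right) + 2244 = -692 - i \sqrt{10}$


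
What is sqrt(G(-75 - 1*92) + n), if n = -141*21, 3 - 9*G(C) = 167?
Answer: I*sqrt(26813)/3 ≈ 54.582*I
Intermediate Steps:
G(C) = -164/9 (G(C) = 1/3 - 1/9*167 = 1/3 - 167/9 = -164/9)
n = -2961
sqrt(G(-75 - 1*92) + n) = sqrt(-164/9 - 2961) = sqrt(-26813/9) = I*sqrt(26813)/3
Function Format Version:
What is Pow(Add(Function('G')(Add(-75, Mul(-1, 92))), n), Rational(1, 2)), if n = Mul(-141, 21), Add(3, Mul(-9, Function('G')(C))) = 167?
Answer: Mul(Rational(1, 3), I, Pow(26813, Rational(1, 2))) ≈ Mul(54.582, I)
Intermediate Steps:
Function('G')(C) = Rational(-164, 9) (Function('G')(C) = Add(Rational(1, 3), Mul(Rational(-1, 9), 167)) = Add(Rational(1, 3), Rational(-167, 9)) = Rational(-164, 9))
n = -2961
Pow(Add(Function('G')(Add(-75, Mul(-1, 92))), n), Rational(1, 2)) = Pow(Add(Rational(-164, 9), -2961), Rational(1, 2)) = Pow(Rational(-26813, 9), Rational(1, 2)) = Mul(Rational(1, 3), I, Pow(26813, Rational(1, 2)))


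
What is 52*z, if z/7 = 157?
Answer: 57148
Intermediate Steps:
z = 1099 (z = 7*157 = 1099)
52*z = 52*1099 = 57148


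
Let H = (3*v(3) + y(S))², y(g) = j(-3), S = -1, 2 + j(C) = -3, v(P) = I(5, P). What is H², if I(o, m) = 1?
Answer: 16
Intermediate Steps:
v(P) = 1
j(C) = -5 (j(C) = -2 - 3 = -5)
y(g) = -5
H = 4 (H = (3*1 - 5)² = (3 - 5)² = (-2)² = 4)
H² = 4² = 16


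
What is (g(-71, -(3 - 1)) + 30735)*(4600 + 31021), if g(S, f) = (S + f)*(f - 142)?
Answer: 1469259387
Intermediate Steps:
g(S, f) = (-142 + f)*(S + f) (g(S, f) = (S + f)*(-142 + f) = (-142 + f)*(S + f))
(g(-71, -(3 - 1)) + 30735)*(4600 + 31021) = (((-(3 - 1))² - 142*(-71) - (-142)*(3 - 1) - (-71)*(3 - 1)) + 30735)*(4600 + 31021) = (((-1*2)² + 10082 - (-142)*2 - (-71)*2) + 30735)*35621 = (((-2)² + 10082 - 142*(-2) - 71*(-2)) + 30735)*35621 = ((4 + 10082 + 284 + 142) + 30735)*35621 = (10512 + 30735)*35621 = 41247*35621 = 1469259387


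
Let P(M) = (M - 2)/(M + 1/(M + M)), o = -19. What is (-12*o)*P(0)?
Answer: 0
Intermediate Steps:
P(M) = (-2 + M)/(M + 1/(2*M))
(-12*o)*P(0) = (-12*(-19))*(2*0*(-2 + 0)/(1 + 2*0**2)) = 228*(2*0*(-2)/(1 + 2*0)) = 228*(2*0*(-2)/(1 + 0)) = 228*(2*0*(-2)/1) = 228*(2*0*1*(-2)) = 228*0 = 0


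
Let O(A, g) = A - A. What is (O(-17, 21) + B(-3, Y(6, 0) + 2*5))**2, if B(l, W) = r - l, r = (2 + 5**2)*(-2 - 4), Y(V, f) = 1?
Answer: 25281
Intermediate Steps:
O(A, g) = 0
r = -162 (r = (2 + 25)*(-6) = 27*(-6) = -162)
B(l, W) = -162 - l
(O(-17, 21) + B(-3, Y(6, 0) + 2*5))**2 = (0 + (-162 - 1*(-3)))**2 = (0 + (-162 + 3))**2 = (0 - 159)**2 = (-159)**2 = 25281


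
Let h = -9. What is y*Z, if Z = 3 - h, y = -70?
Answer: -840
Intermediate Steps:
Z = 12 (Z = 3 - 1*(-9) = 3 + 9 = 12)
y*Z = -70*12 = -840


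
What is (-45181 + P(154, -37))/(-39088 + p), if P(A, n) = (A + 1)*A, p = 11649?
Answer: 21311/27439 ≈ 0.77667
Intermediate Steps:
P(A, n) = A*(1 + A) (P(A, n) = (1 + A)*A = A*(1 + A))
(-45181 + P(154, -37))/(-39088 + p) = (-45181 + 154*(1 + 154))/(-39088 + 11649) = (-45181 + 154*155)/(-27439) = (-45181 + 23870)*(-1/27439) = -21311*(-1/27439) = 21311/27439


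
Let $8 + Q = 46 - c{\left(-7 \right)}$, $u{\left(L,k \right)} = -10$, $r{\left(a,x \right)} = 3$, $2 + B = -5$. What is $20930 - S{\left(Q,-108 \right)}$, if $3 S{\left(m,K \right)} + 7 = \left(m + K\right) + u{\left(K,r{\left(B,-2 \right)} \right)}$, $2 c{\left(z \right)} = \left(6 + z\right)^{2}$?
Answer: $\frac{125755}{6} \approx 20959.0$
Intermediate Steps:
$B = -7$ ($B = -2 - 5 = -7$)
$c{\left(z \right)} = \frac{\left(6 + z\right)^{2}}{2}$
$Q = \frac{75}{2}$ ($Q = -8 + \left(46 - \frac{\left(6 - 7\right)^{2}}{2}\right) = -8 + \left(46 - \frac{\left(-1\right)^{2}}{2}\right) = -8 + \left(46 - \frac{1}{2} \cdot 1\right) = -8 + \left(46 - \frac{1}{2}\right) = -8 + \frac{91}{2} = \frac{75}{2} \approx 37.5$)
$S{\left(m,K \right)} = - \frac{17}{3} + \frac{K}{3} + \frac{m}{3}$ ($S{\left(m,K \right)} = - \frac{7}{3} + \frac{\left(m + K\right) - 10}{3} = - \frac{7}{3} + \frac{\left(K + m\right) - 10}{3} = - \frac{7}{3} + \frac{-10 + K + m}{3} = - \frac{7}{3} + \left(- \frac{10}{3} + \frac{K}{3} + \frac{m}{3}\right) = - \frac{17}{3} + \frac{K}{3} + \frac{m}{3}$)
$20930 - S{\left(Q,-108 \right)} = 20930 - \left(- \frac{17}{3} + \frac{1}{3} \left(-108\right) + \frac{1}{3} \cdot \frac{75}{2}\right) = 20930 - \left(- \frac{17}{3} - 36 + \frac{25}{2}\right) = 20930 - - \frac{175}{6} = 20930 + \frac{175}{6} = \frac{125755}{6}$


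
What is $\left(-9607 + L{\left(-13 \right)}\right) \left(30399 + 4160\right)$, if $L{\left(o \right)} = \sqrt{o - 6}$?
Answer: $-332008313 + 34559 i \sqrt{19} \approx -3.3201 \cdot 10^{8} + 1.5064 \cdot 10^{5} i$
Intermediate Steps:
$L{\left(o \right)} = \sqrt{-6 + o}$
$\left(-9607 + L{\left(-13 \right)}\right) \left(30399 + 4160\right) = \left(-9607 + \sqrt{-6 - 13}\right) \left(30399 + 4160\right) = \left(-9607 + \sqrt{-19}\right) 34559 = \left(-9607 + i \sqrt{19}\right) 34559 = -332008313 + 34559 i \sqrt{19}$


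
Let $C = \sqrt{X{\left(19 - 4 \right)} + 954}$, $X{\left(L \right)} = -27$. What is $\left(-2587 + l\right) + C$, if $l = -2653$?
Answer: $-5240 + 3 \sqrt{103} \approx -5209.6$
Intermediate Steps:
$C = 3 \sqrt{103}$ ($C = \sqrt{-27 + 954} = \sqrt{927} = 3 \sqrt{103} \approx 30.447$)
$\left(-2587 + l\right) + C = \left(-2587 - 2653\right) + 3 \sqrt{103} = -5240 + 3 \sqrt{103}$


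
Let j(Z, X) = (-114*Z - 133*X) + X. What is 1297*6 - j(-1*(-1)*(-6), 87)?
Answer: 18582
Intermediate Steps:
j(Z, X) = -132*X - 114*Z (j(Z, X) = (-133*X - 114*Z) + X = -132*X - 114*Z)
1297*6 - j(-1*(-1)*(-6), 87) = 1297*6 - (-132*87 - 114*(-1*(-1))*(-6)) = 7782 - (-11484 - 114*(-6)) = 7782 - (-11484 + 684) = 7782 - 1*(-10800) = 7782 + 10800 = 18582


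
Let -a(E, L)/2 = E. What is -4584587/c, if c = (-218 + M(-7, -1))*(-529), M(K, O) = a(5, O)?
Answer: -4584587/120612 ≈ -38.011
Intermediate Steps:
a(E, L) = -2*E
M(K, O) = -10 (M(K, O) = -2*5 = -10)
c = 120612 (c = (-218 - 10)*(-529) = -228*(-529) = 120612)
-4584587/c = -4584587/120612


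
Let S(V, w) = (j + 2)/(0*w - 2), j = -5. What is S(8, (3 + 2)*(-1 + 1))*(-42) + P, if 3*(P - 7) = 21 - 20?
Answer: -167/3 ≈ -55.667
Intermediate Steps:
S(V, w) = 3/2 (S(V, w) = (-5 + 2)/(0*w - 2) = -3/(0 - 2) = -3/(-2) = -3*(-½) = 3/2)
P = 22/3 (P = 7 + (21 - 20)/3 = 7 + (⅓)*1 = 7 + ⅓ = 22/3 ≈ 7.3333)
S(8, (3 + 2)*(-1 + 1))*(-42) + P = (3/2)*(-42) + 22/3 = -63 + 22/3 = -167/3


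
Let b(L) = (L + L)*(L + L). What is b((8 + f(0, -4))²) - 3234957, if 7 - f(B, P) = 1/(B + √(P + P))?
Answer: -48530111/16 + 26985*I*√2/2 ≈ -3.0331e+6 + 19081.0*I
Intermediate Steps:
f(B, P) = 7 - 1/(B + √2*√P) (f(B, P) = 7 - 1/(B + √(P + P)) = 7 - 1/(B + √(2*P)) = 7 - 1/(B + √2*√P))
b(L) = 4*L² (b(L) = (2*L)*(2*L) = 4*L²)
b((8 + f(0, -4))²) - 3234957 = 4*((8 + (-1 + 7*0 + 7*√2*√(-4))/(0 + √2*√(-4)))²)² - 3234957 = 4*((8 + (-1 + 0 + 7*√2*(2*I))/(0 + √2*(2*I)))²)² - 3234957 = 4*((8 + (-1 + 0 + 14*I*√2)/(0 + 2*I*√2))²)² - 3234957 = 4*((8 + (-1 + 14*I*√2)/((2*I*√2)))²)² - 3234957 = 4*((8 + (-I*√2/4)*(-1 + 14*I*√2))²)² - 3234957 = 4*((8 - I*√2*(-1 + 14*I*√2)/4)²)² - 3234957 = 4*(8 - I*√2*(-1 + 14*I*√2)/4)⁴ - 3234957 = -3234957 + 4*(8 - I*√2*(-1 + 14*I*√2)/4)⁴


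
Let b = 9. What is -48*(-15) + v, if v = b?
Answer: 729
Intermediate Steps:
v = 9
-48*(-15) + v = -48*(-15) + 9 = 720 + 9 = 729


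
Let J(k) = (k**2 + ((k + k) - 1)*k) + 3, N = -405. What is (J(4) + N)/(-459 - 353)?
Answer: 179/406 ≈ 0.44089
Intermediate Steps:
J(k) = 3 + k**2 + k*(-1 + 2*k) (J(k) = (k**2 + (2*k - 1)*k) + 3 = (k**2 + (-1 + 2*k)*k) + 3 = (k**2 + k*(-1 + 2*k)) + 3 = 3 + k**2 + k*(-1 + 2*k))
(J(4) + N)/(-459 - 353) = ((3 - 1*4 + 3*4**2) - 405)/(-459 - 353) = ((3 - 4 + 3*16) - 405)/(-812) = ((3 - 4 + 48) - 405)*(-1/812) = (47 - 405)*(-1/812) = -358*(-1/812) = 179/406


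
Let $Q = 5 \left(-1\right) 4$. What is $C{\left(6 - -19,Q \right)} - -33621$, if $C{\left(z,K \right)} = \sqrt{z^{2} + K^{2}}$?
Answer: $33621 + 5 \sqrt{41} \approx 33653.0$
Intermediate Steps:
$Q = -20$ ($Q = \left(-5\right) 4 = -20$)
$C{\left(z,K \right)} = \sqrt{K^{2} + z^{2}}$
$C{\left(6 - -19,Q \right)} - -33621 = \sqrt{\left(-20\right)^{2} + \left(6 - -19\right)^{2}} - -33621 = \sqrt{400 + \left(6 + 19\right)^{2}} + 33621 = \sqrt{400 + 25^{2}} + 33621 = \sqrt{400 + 625} + 33621 = \sqrt{1025} + 33621 = 5 \sqrt{41} + 33621 = 33621 + 5 \sqrt{41}$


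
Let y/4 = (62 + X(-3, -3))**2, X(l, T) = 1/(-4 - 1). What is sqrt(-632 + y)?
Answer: 2*sqrt(91531)/5 ≈ 121.02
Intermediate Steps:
X(l, T) = -1/5 (X(l, T) = 1/(-5) = -1/5)
y = 381924/25 (y = 4*(62 - 1/5)**2 = 4*(309/5)**2 = 4*(95481/25) = 381924/25 ≈ 15277.)
sqrt(-632 + y) = sqrt(-632 + 381924/25) = sqrt(366124/25) = 2*sqrt(91531)/5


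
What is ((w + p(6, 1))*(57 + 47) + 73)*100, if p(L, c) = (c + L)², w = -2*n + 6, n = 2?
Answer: 537700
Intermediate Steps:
w = 2 (w = -2*2 + 6 = -4 + 6 = 2)
p(L, c) = (L + c)²
((w + p(6, 1))*(57 + 47) + 73)*100 = ((2 + (6 + 1)²)*(57 + 47) + 73)*100 = ((2 + 7²)*104 + 73)*100 = ((2 + 49)*104 + 73)*100 = (51*104 + 73)*100 = (5304 + 73)*100 = 5377*100 = 537700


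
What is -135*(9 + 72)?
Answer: -10935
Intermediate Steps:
-135*(9 + 72) = -135*81 = -10935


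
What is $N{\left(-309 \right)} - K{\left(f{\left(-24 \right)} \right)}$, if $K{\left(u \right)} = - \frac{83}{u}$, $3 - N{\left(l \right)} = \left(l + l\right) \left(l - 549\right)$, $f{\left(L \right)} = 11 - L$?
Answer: $- \frac{18558352}{35} \approx -5.3024 \cdot 10^{5}$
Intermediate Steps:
$N{\left(l \right)} = 3 - 2 l \left(-549 + l\right)$ ($N{\left(l \right)} = 3 - \left(l + l\right) \left(l - 549\right) = 3 - 2 l \left(-549 + l\right)$)
$N{\left(-309 \right)} - K{\left(f{\left(-24 \right)} \right)} = \left(3 - 2 \left(-309\right)^{2} + 1098 \left(-309\right)\right) - - \frac{83}{11 - -24} = \left(3 - 190962 - 339282\right) - - \frac{83}{11 + 24} = \left(3 - 190962 - 339282\right) - - \frac{83}{35} = -530241 - \left(-83\right) \frac{1}{35} = -530241 - - \frac{83}{35} = -530241 + \frac{83}{35} = - \frac{18558352}{35}$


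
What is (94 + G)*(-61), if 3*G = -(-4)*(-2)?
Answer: -16714/3 ≈ -5571.3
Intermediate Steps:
G = -8/3 (G = (-(-4)*(-2))/3 = (-4*2)/3 = (1/3)*(-8) = -8/3 ≈ -2.6667)
(94 + G)*(-61) = (94 - 8/3)*(-61) = (274/3)*(-61) = -16714/3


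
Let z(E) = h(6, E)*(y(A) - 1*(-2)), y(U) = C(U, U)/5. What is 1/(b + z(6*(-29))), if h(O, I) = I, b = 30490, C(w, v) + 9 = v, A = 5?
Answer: 5/151406 ≈ 3.3024e-5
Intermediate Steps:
C(w, v) = -9 + v
y(U) = -9/5 + U/5 (y(U) = (-9 + U)/5 = (-9 + U)*(⅕) = -9/5 + U/5)
z(E) = 6*E/5 (z(E) = E*((-9/5 + (⅕)*5) - 1*(-2)) = E*((-9/5 + 1) + 2) = E*(-⅘ + 2) = E*(6/5) = 6*E/5)
1/(b + z(6*(-29))) = 1/(30490 + 6*(6*(-29))/5) = 1/(30490 + (6/5)*(-174)) = 1/(30490 - 1044/5) = 1/(151406/5) = 5/151406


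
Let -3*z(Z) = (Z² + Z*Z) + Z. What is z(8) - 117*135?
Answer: -47521/3 ≈ -15840.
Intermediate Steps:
z(Z) = -2*Z²/3 - Z/3 (z(Z) = -((Z² + Z*Z) + Z)/3 = -((Z² + Z²) + Z)/3 = -(2*Z² + Z)/3 = -(Z + 2*Z²)/3 = -2*Z²/3 - Z/3)
z(8) - 117*135 = -⅓*8*(1 + 2*8) - 117*135 = -⅓*8*(1 + 16) - 15795 = -⅓*8*17 - 15795 = -136/3 - 15795 = -47521/3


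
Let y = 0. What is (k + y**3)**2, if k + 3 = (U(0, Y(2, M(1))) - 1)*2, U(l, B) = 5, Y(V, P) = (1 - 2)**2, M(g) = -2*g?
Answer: 25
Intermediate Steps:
Y(V, P) = 1 (Y(V, P) = (-1)**2 = 1)
k = 5 (k = -3 + (5 - 1)*2 = -3 + 4*2 = -3 + 8 = 5)
(k + y**3)**2 = (5 + 0**3)**2 = (5 + 0)**2 = 5**2 = 25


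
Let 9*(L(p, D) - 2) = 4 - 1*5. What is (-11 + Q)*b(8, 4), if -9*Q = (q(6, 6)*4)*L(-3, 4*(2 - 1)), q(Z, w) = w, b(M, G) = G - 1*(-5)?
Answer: -433/3 ≈ -144.33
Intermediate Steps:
b(M, G) = 5 + G (b(M, G) = G + 5 = 5 + G)
L(p, D) = 17/9 (L(p, D) = 2 + (4 - 1*5)/9 = 2 + (4 - 5)/9 = 2 + (⅑)*(-1) = 2 - ⅑ = 17/9)
Q = -136/27 (Q = -6*4*17/(9*9) = -8*17/(3*9) = -⅑*136/3 = -136/27 ≈ -5.0370)
(-11 + Q)*b(8, 4) = (-11 - 136/27)*(5 + 4) = -433/27*9 = -433/3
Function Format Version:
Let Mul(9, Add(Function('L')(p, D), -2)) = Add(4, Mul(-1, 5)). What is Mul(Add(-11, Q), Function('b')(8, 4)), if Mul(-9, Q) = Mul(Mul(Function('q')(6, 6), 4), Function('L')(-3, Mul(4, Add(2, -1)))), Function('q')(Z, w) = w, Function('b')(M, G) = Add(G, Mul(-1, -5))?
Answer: Rational(-433, 3) ≈ -144.33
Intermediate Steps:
Function('b')(M, G) = Add(5, G) (Function('b')(M, G) = Add(G, 5) = Add(5, G))
Function('L')(p, D) = Rational(17, 9) (Function('L')(p, D) = Add(2, Mul(Rational(1, 9), Add(4, Mul(-1, 5)))) = Add(2, Mul(Rational(1, 9), Add(4, -5))) = Add(2, Mul(Rational(1, 9), -1)) = Add(2, Rational(-1, 9)) = Rational(17, 9))
Q = Rational(-136, 27) (Q = Mul(Rational(-1, 9), Mul(Mul(6, 4), Rational(17, 9))) = Mul(Rational(-1, 9), Mul(24, Rational(17, 9))) = Mul(Rational(-1, 9), Rational(136, 3)) = Rational(-136, 27) ≈ -5.0370)
Mul(Add(-11, Q), Function('b')(8, 4)) = Mul(Add(-11, Rational(-136, 27)), Add(5, 4)) = Mul(Rational(-433, 27), 9) = Rational(-433, 3)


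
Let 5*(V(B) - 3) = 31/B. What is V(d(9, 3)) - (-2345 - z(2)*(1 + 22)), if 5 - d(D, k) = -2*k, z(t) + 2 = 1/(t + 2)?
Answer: 507829/220 ≈ 2308.3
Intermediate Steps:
z(t) = -2 + 1/(2 + t) (z(t) = -2 + 1/(t + 2) = -2 + 1/(2 + t))
d(D, k) = 5 + 2*k (d(D, k) = 5 - (-2)*k = 5 + 2*k)
V(B) = 3 + 31/(5*B) (V(B) = 3 + (31/B)/5 = 3 + 31/(5*B))
V(d(9, 3)) - (-2345 - z(2)*(1 + 22)) = (3 + 31/(5*(5 + 2*3))) - (-2345 - (-3 - 2*2)/(2 + 2)*(1 + 22)) = (3 + 31/(5*(5 + 6))) - (-2345 - (-3 - 4)/4*23) = (3 + (31/5)/11) - (-2345 - (¼)*(-7)*23) = (3 + (31/5)*(1/11)) - (-2345 - (-7)*23/4) = (3 + 31/55) - (-2345 - 1*(-161/4)) = 196/55 - (-2345 + 161/4) = 196/55 - 1*(-9219/4) = 196/55 + 9219/4 = 507829/220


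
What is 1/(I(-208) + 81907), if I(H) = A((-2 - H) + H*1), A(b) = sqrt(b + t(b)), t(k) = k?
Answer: 81907/6708756653 - 2*I/6708756653 ≈ 1.2209e-5 - 2.9812e-10*I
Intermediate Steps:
A(b) = sqrt(2)*sqrt(b) (A(b) = sqrt(b + b) = sqrt(2*b) = sqrt(2)*sqrt(b))
I(H) = 2*I (I(H) = sqrt(2)*sqrt((-2 - H) + H*1) = sqrt(2)*sqrt((-2 - H) + H) = sqrt(2)*sqrt(-2) = sqrt(2)*(I*sqrt(2)) = 2*I)
1/(I(-208) + 81907) = 1/(2*I + 81907) = 1/(81907 + 2*I) = (81907 - 2*I)/6708756653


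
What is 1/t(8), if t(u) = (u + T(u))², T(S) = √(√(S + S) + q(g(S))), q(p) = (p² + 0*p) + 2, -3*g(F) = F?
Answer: 9/(24 + √118)² ≈ 0.0074049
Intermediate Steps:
g(F) = -F/3
q(p) = 2 + p² (q(p) = (p² + 0) + 2 = p² + 2 = 2 + p²)
T(S) = √(2 + S²/9 + √2*√S) (T(S) = √(√(S + S) + (2 + (-S/3)²)) = √(√(2*S) + (2 + S²/9)) = √(√2*√S + (2 + S²/9)) = √(2 + S²/9 + √2*√S))
t(u) = (u + √(18 + u² + 9*√2*√u)/3)²
1/t(8) = 1/((√(18 + 8² + 9*√2*√8) + 3*8)²/9) = 1/((√(18 + 64 + 9*√2*(2*√2)) + 24)²/9) = 1/((√(18 + 64 + 36) + 24)²/9) = 1/((√118 + 24)²/9) = 1/((24 + √118)²/9) = 9/(24 + √118)²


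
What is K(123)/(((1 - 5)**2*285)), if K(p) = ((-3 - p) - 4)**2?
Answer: 845/228 ≈ 3.7061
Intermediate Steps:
K(p) = (-7 - p)**2
K(123)/(((1 - 5)**2*285)) = (7 + 123)**2/(((1 - 5)**2*285)) = 130**2/(((-4)**2*285)) = 16900/((16*285)) = 16900/4560 = 16900*(1/4560) = 845/228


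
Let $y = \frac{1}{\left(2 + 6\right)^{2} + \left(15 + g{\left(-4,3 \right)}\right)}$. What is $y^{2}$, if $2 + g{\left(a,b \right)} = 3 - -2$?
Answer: $\frac{1}{6724} \approx 0.00014872$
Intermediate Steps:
$g{\left(a,b \right)} = 3$ ($g{\left(a,b \right)} = -2 + \left(3 - -2\right) = -2 + \left(3 + 2\right) = -2 + 5 = 3$)
$y = \frac{1}{82}$ ($y = \frac{1}{\left(2 + 6\right)^{2} + \left(15 + 3\right)} = \frac{1}{8^{2} + 18} = \frac{1}{64 + 18} = \frac{1}{82} \approx 0.012195$)
$y^{2} = \left(\frac{1}{82}\right)^{2} = \frac{1}{6724}$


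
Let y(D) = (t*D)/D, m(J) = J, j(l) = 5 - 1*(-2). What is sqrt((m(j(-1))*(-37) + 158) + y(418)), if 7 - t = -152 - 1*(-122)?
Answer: 8*I ≈ 8.0*I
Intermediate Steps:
t = 37 (t = 7 - (-152 - 1*(-122)) = 7 - (-152 + 122) = 7 - 1*(-30) = 7 + 30 = 37)
j(l) = 7 (j(l) = 5 + 2 = 7)
y(D) = 37 (y(D) = (37*D)/D = 37)
sqrt((m(j(-1))*(-37) + 158) + y(418)) = sqrt((7*(-37) + 158) + 37) = sqrt((-259 + 158) + 37) = sqrt(-101 + 37) = sqrt(-64) = 8*I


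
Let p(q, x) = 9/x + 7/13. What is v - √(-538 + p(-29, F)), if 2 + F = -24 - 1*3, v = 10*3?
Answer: 30 - 2*I*√19108245/377 ≈ 30.0 - 23.19*I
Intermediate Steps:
v = 30
F = -29 (F = -2 + (-24 - 1*3) = -2 + (-24 - 3) = -2 - 27 = -29)
p(q, x) = 7/13 + 9/x (p(q, x) = 9/x + 7*(1/13) = 9/x + 7/13 = 7/13 + 9/x)
v - √(-538 + p(-29, F)) = 30 - √(-538 + (7/13 + 9/(-29))) = 30 - √(-538 + (7/13 + 9*(-1/29))) = 30 - √(-538 + (7/13 - 9/29)) = 30 - √(-538 + 86/377) = 30 - √(-202740/377) = 30 - 2*I*√19108245/377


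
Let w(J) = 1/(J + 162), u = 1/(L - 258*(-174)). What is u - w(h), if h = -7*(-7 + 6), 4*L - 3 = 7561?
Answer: -46614/7906327 ≈ -0.0058958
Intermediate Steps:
L = 1891 (L = ¾ + (¼)*7561 = ¾ + 7561/4 = 1891)
u = 1/46783 (u = 1/(1891 - 258*(-174)) = 1/(1891 + 44892) = 1/46783 ≈ 2.1375e-5)
h = 7 (h = -7*(-1) = 7)
w(J) = 1/(162 + J)
u - w(h) = 1/46783 - 1/(162 + 7) = 1/46783 - 1/169 = -46614/7906327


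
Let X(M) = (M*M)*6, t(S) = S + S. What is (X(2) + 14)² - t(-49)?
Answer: 1542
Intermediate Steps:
t(S) = 2*S
X(M) = 6*M² (X(M) = M²*6 = 6*M²)
(X(2) + 14)² - t(-49) = (6*2² + 14)² - 2*(-49) = (6*4 + 14)² - 1*(-98) = (24 + 14)² + 98 = 38² + 98 = 1444 + 98 = 1542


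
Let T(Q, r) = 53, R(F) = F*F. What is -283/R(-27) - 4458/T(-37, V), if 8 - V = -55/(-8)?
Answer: -3264881/38637 ≈ -84.501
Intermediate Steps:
V = 9/8 (V = 8 - (-55)/(-8) = 8 - (-55)*(-1)/8 = 8 - 1*55/8 = 8 - 55/8 = 9/8 ≈ 1.1250)
R(F) = F²
-283/R(-27) - 4458/T(-37, V) = -283/((-27)²) - 4458/53 = -283/729 - 4458*1/53 = -283*1/729 - 4458/53 = -283/729 - 4458/53 = -3264881/38637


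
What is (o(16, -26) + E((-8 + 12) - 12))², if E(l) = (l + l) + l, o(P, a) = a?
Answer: 2500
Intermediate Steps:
E(l) = 3*l (E(l) = 2*l + l = 3*l)
(o(16, -26) + E((-8 + 12) - 12))² = (-26 + 3*((-8 + 12) - 12))² = (-26 + 3*(4 - 12))² = (-26 + 3*(-8))² = (-26 - 24)² = (-50)² = 2500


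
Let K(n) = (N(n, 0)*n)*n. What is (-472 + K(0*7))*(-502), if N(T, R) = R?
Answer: 236944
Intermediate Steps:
K(n) = 0 (K(n) = (0*n)*n = 0*n = 0)
(-472 + K(0*7))*(-502) = (-472 + 0)*(-502) = -472*(-502) = 236944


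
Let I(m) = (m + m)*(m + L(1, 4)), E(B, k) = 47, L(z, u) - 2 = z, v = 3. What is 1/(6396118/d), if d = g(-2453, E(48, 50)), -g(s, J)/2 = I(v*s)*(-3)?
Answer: 324796824/3198059 ≈ 101.56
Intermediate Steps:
L(z, u) = 2 + z
I(m) = 2*m*(3 + m) (I(m) = (m + m)*(m + (2 + 1)) = (2*m)*(m + 3) = (2*m)*(3 + m) = 2*m*(3 + m))
g(s, J) = 36*s*(3 + 3*s) (g(s, J) = -2*2*(3*s)*(3 + 3*s)*(-3) = -2*6*s*(3 + 3*s)*(-3) = -(-36)*s*(3 + 3*s) = 36*s*(3 + 3*s))
d = 649593648 (d = 108*(-2453)*(1 - 2453) = 108*(-2453)*(-2452) = 649593648)
1/(6396118/d) = 1/(6396118/649593648) = 1/(6396118*(1/649593648)) = 1/(3198059/324796824) = 324796824/3198059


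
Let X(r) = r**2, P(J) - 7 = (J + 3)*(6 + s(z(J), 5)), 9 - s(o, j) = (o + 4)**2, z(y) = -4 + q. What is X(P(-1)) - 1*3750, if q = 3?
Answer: -3389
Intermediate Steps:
z(y) = -1 (z(y) = -4 + 3 = -1)
s(o, j) = 9 - (4 + o)**2 (s(o, j) = 9 - (o + 4)**2 = 9 - (4 + o)**2)
P(J) = 25 + 6*J (P(J) = 7 + (J + 3)*(6 + (9 - (4 - 1)**2)) = 7 + (3 + J)*(6 + (9 - 1*3**2)) = 7 + (3 + J)*(6 + (9 - 1*9)) = 7 + (3 + J)*(6 + (9 - 9)) = 7 + (3 + J)*(6 + 0) = 7 + (3 + J)*6 = 7 + (18 + 6*J) = 25 + 6*J)
X(P(-1)) - 1*3750 = (25 + 6*(-1))**2 - 1*3750 = (25 - 6)**2 - 3750 = 19**2 - 3750 = 361 - 3750 = -3389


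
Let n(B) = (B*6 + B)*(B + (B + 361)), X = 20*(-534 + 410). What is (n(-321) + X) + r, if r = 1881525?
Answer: 2510452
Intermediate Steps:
X = -2480 (X = 20*(-124) = -2480)
n(B) = 7*B*(361 + 2*B) (n(B) = (6*B + B)*(B + (361 + B)) = (7*B)*(361 + 2*B) = 7*B*(361 + 2*B))
(n(-321) + X) + r = (7*(-321)*(361 + 2*(-321)) - 2480) + 1881525 = (7*(-321)*(361 - 642) - 2480) + 1881525 = (7*(-321)*(-281) - 2480) + 1881525 = (631407 - 2480) + 1881525 = 628927 + 1881525 = 2510452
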